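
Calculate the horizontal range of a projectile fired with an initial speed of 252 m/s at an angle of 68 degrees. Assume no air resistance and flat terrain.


R = v0^2 * sin(2*theta) / g = 252^2 * sin(2*68°) / 9.81 = 4497 m

4497 m


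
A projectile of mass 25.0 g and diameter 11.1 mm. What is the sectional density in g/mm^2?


SD = m/d^2 = 25.0/11.1^2 = 0.2029 g/mm^2

0.2029 g/mm^2


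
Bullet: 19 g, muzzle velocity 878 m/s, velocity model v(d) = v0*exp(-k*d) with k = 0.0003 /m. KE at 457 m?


v = v0*exp(-k*d) = 878*exp(-0.0003*457) = 765.513 m/s
E = 0.5*m*v^2 = 0.5*0.019*765.513^2 = 5567 J

5567 J


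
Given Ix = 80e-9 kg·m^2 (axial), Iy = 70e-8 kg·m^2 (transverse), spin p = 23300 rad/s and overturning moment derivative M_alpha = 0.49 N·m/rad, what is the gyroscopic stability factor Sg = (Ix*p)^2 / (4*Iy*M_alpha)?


Sg = Ix^2 * p^2 / (4 * Iy * M_alpha) = (80e-9)^2 * 23300^2 / (4 * 70e-8 * 0.49) = 2.532

2.532


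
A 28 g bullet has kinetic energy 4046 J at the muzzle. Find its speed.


v = sqrt(2*E/m) = sqrt(2*4046/0.028) = 537.6 m/s

537.6 m/s


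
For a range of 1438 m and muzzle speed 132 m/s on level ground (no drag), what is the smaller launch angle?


sin(2*theta) = R*g/v0^2 = 1438*9.81/132^2 = 0.809618, theta = arcsin(0.809618)/2 = 27.03°

27.03 degrees


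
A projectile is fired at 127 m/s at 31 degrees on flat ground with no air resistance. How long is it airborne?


T = 2*v0*sin(theta)/g = 2*127*sin(31°)/9.81 = 13.34 s

13.34 s


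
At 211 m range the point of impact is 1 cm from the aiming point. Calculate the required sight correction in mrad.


1 mrad subtends 1 cm per 10 m of range, so adj = error_cm / (dist_m / 10) = 1 / (211/10) = 0.04739 mrad

0.04739 mrad


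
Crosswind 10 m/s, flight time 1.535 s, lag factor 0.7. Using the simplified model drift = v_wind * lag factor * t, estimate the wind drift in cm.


drift = v_wind * lag * t = 10 * 0.7 * 1.535 = 10.745 m ≈ 1074 cm

1074 cm


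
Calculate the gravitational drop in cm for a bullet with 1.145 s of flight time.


drop = 0.5*g*t^2 = 0.5*9.81*1.145^2 = 6.43058 m ≈ 643.1 cm

643.1 cm


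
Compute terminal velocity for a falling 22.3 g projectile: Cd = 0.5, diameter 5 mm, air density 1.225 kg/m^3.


A = pi*(d/2)^2 = pi*(5/2000)^2 = 1.96350e-05 m^2
vt = sqrt(2mg/(Cd*rho*A)) = sqrt(2*0.0223*9.81/(0.5 * 1.225 * 1.96350e-05)) = 190.7 m/s

190.7 m/s


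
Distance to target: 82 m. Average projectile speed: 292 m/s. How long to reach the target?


t = d/v = 82/292 = 0.2808 s

0.2808 s


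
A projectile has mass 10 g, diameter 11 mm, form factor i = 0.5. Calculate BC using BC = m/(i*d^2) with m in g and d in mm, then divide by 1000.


BC = m/(i*d^2*1000) = 10/(0.5 * 11^2 * 1000) = 0.0001653

0.0001653


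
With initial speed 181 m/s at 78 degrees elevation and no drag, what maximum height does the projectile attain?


H = (v0*sin(theta))^2 / (2g) = (181*sin(78°))^2 / (2*9.81) = 1598 m

1598 m


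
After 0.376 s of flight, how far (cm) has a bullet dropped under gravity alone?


drop = 0.5*g*t^2 = 0.5*9.81*0.376^2 = 0.693449 m ≈ 69.34 cm

69.34 cm


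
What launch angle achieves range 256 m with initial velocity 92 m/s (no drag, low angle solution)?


sin(2*theta) = R*g/v0^2 = 256*9.81/92^2 = 0.296711, theta = arcsin(0.296711)/2 = 8.63°

8.63 degrees


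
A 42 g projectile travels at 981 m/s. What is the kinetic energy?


E = 0.5*m*v^2 = 0.5*0.042*981^2 = 20210 J

20210 J


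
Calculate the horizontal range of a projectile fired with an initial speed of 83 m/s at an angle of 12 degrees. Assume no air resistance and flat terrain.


R = v0^2 * sin(2*theta) / g = 83^2 * sin(2*12°) / 9.81 = 285.6 m

285.6 m


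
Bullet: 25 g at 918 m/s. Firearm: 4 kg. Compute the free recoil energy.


v_r = m_p*v_p/m_gun = 0.025*918/4 = 5.7375 m/s, E_r = 0.5*m_gun*v_r^2 = 0.5*4*5.7375^2 = 65.84 J

65.84 J


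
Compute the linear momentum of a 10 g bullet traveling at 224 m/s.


p = m*v = 0.01*224 = 2.24 kg·m/s

2.24 kg·m/s


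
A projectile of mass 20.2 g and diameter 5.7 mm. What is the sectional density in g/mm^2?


SD = m/d^2 = 20.2/5.7^2 = 0.6217 g/mm^2

0.6217 g/mm^2


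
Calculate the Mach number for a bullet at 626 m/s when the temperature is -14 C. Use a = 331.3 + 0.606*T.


a = 331.3 + 0.606*(-14) = 322.816 m/s
M = v/a = 626/322.816 = 1.939

1.939


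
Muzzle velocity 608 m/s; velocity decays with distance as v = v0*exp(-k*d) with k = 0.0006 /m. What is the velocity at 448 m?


v = v0*exp(-k*d) = 608*exp(-0.0006*448) = 464.7 m/s

464.7 m/s


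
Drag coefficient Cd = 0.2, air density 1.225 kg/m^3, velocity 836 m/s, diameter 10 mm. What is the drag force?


A = pi*(d/2)^2 = pi*(10/2000)^2 = 7.85398e-05 m^2
Fd = 0.5*Cd*rho*A*v^2 = 0.5*0.2*1.225*7.85398e-05*836^2 = 6.724 N

6.724 N


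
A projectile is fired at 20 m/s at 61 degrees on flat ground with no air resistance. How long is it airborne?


T = 2*v0*sin(theta)/g = 2*20*sin(61°)/9.81 = 3.566 s

3.566 s


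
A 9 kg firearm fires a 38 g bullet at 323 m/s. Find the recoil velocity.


v_recoil = m_p * v_p / m_gun = 0.038 * 323 / 9 = 1.364 m/s

1.364 m/s


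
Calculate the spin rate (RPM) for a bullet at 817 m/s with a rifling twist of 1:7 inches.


twist_m = 7*0.0254 = 0.1778 m
spin = v/twist = 817/0.1778 = 4595.051 rev/s
RPM = spin*60 = 4595.051*60 ≈ 275703 RPM

275703 RPM


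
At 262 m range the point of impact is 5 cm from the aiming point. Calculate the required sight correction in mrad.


1 mrad subtends 1 cm per 10 m of range, so adj = error_cm / (dist_m / 10) = 5 / (262/10) = 0.1908 mrad

0.1908 mrad


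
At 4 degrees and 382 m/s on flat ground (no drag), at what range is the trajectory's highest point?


R = v0^2*sin(2*theta)/g = 382^2*sin(2*4°)/9.81 = 2070.2 m
apex_dist = R/2 = 2070.2/2 = 1035 m

1035 m


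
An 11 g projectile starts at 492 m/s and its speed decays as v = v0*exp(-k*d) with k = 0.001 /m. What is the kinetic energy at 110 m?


v = v0*exp(-k*d) = 492*exp(-0.001*110) = 440.75 m/s
E = 0.5*m*v^2 = 0.5*0.011*440.75^2 = 1068 J

1068 J


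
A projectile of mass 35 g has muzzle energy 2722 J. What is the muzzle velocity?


v = sqrt(2*E/m) = sqrt(2*2722/0.035) = 394.4 m/s

394.4 m/s


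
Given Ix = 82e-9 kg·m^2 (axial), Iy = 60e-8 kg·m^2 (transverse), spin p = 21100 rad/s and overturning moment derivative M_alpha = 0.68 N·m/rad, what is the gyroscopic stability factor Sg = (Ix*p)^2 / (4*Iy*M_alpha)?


Sg = Ix^2 * p^2 / (4 * Iy * M_alpha) = (82e-9)^2 * 21100^2 / (4 * 60e-8 * 0.68) = 1.834

1.834


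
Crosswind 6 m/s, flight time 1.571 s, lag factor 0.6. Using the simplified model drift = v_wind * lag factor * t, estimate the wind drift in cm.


drift = v_wind * lag * t = 6 * 0.6 * 1.571 = 5.6556 m ≈ 565.6 cm

565.6 cm


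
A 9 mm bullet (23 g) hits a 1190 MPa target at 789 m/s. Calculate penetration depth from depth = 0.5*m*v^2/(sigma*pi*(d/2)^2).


A = pi*(d/2)^2 = pi*(9/2)^2 = 63.6173 mm^2
E = 0.5*m*v^2 = 0.5*0.023*789^2 = 7158.99 J
depth = E/(sigma*A) = 7158.99 J / (1190 MPa * 63.6173 mm^2) = 7158.99/(1190 * 63.6173) m = 0.0945649 m ≈ 94.56 mm

94.56 mm


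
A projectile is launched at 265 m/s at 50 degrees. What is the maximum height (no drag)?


H = (v0*sin(theta))^2 / (2g) = (265*sin(50°))^2 / (2*9.81) = 2100 m

2100 m


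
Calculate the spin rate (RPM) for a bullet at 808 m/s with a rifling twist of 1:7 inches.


twist_m = 7*0.0254 = 0.1778 m
spin = v/twist = 808/0.1778 = 4544.432 rev/s
RPM = spin*60 = 4544.432*60 ≈ 272666 RPM

272666 RPM


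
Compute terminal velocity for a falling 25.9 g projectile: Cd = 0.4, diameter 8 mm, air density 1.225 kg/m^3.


A = pi*(d/2)^2 = pi*(8/2000)^2 = 5.02655e-05 m^2
vt = sqrt(2mg/(Cd*rho*A)) = sqrt(2*0.0259*9.81/(0.4 * 1.225 * 5.02655e-05)) = 143.6 m/s

143.6 m/s


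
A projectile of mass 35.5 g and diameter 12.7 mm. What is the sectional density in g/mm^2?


SD = m/d^2 = 35.5/12.7^2 = 0.2201 g/mm^2

0.2201 g/mm^2


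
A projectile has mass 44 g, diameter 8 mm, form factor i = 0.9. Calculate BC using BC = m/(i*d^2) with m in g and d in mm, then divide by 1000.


BC = m/(i*d^2*1000) = 44/(0.9 * 8^2 * 1000) = 0.0007639

0.0007639


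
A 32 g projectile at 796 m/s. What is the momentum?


p = m*v = 0.032*796 = 25.47 kg·m/s

25.47 kg·m/s


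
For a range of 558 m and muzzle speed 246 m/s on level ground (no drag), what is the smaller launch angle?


sin(2*theta) = R*g/v0^2 = 558*9.81/246^2 = 0.0904551, theta = arcsin(0.0904551)/2 = 2.595°

2.595 degrees


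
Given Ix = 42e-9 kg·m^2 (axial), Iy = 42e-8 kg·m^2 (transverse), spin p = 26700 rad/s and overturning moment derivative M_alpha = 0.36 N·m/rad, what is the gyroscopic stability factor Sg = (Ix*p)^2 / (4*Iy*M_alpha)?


Sg = Ix^2 * p^2 / (4 * Iy * M_alpha) = (42e-9)^2 * 26700^2 / (4 * 42e-8 * 0.36) = 2.079

2.079


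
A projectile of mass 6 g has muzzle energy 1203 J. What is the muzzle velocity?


v = sqrt(2*E/m) = sqrt(2*1203/0.006) = 633.2 m/s

633.2 m/s


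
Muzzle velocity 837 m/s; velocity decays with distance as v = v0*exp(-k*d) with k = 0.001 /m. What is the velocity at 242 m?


v = v0*exp(-k*d) = 837*exp(-0.001*242) = 657.1 m/s

657.1 m/s


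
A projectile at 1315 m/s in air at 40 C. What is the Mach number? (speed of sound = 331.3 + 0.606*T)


a = 331.3 + 0.606*(40) = 355.54 m/s
M = v/a = 1315/355.54 = 3.699

3.699


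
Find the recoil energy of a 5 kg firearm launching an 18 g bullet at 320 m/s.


v_r = m_p*v_p/m_gun = 0.018*320/5 = 1.152 m/s, E_r = 0.5*m_gun*v_r^2 = 0.5*5*1.152^2 = 3.318 J

3.318 J


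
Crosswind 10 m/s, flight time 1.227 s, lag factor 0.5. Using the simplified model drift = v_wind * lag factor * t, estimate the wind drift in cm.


drift = v_wind * lag * t = 10 * 0.5 * 1.227 = 6.135 m ≈ 613.5 cm

613.5 cm


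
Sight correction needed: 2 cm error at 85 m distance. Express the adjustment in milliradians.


1 mrad subtends 1 cm per 10 m of range, so adj = error_cm / (dist_m / 10) = 2 / (85/10) = 0.2353 mrad

0.2353 mrad


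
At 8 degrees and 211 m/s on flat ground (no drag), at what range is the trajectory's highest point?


R = v0^2*sin(2*theta)/g = 211^2*sin(2*8°)/9.81 = 1250.93 m
apex_dist = R/2 = 1250.93/2 = 625.5 m

625.5 m


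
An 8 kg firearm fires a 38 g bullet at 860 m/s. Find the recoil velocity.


v_recoil = m_p * v_p / m_gun = 0.038 * 860 / 8 = 4.085 m/s

4.085 m/s


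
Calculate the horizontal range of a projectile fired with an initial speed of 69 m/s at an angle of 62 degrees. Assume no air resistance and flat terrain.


R = v0^2 * sin(2*theta) / g = 69^2 * sin(2*62°) / 9.81 = 402.3 m

402.3 m


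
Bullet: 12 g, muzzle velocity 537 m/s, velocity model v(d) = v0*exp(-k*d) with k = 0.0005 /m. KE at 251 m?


v = v0*exp(-k*d) = 537*exp(-0.0005*251) = 473.664 m/s
E = 0.5*m*v^2 = 0.5*0.012*473.664^2 = 1346 J

1346 J


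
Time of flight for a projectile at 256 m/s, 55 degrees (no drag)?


T = 2*v0*sin(theta)/g = 2*256*sin(55°)/9.81 = 42.75 s

42.75 s


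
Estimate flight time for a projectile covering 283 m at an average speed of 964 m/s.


t = d/v = 283/964 = 0.2936 s

0.2936 s


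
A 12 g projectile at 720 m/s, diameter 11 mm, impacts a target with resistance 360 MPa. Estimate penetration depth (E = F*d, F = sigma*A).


A = pi*(d/2)^2 = pi*(11/2)^2 = 95.0332 mm^2
E = 0.5*m*v^2 = 0.5*0.012*720^2 = 3110.4 J
depth = E/(sigma*A) = 3110.4 J / (360 MPa * 95.0332 mm^2) = 3110.4/(360 * 95.0332) m = 0.0909156 m ≈ 90.92 mm

90.92 mm


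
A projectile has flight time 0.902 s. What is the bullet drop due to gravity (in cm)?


drop = 0.5*g*t^2 = 0.5*9.81*0.902^2 = 3.99073 m ≈ 399.1 cm

399.1 cm


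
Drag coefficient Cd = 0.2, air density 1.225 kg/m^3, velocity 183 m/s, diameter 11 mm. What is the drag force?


A = pi*(d/2)^2 = pi*(11/2000)^2 = 9.50332e-05 m^2
Fd = 0.5*Cd*rho*A*v^2 = 0.5*0.2*1.225*9.50332e-05*183^2 = 0.3899 N

0.3899 N


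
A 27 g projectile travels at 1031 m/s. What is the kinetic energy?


E = 0.5*m*v^2 = 0.5*0.027*1031^2 = 14350 J

14350 J


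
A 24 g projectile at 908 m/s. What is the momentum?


p = m*v = 0.024*908 = 21.79 kg·m/s

21.79 kg·m/s


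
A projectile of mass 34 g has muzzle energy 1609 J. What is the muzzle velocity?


v = sqrt(2*E/m) = sqrt(2*1609/0.034) = 307.6 m/s

307.6 m/s


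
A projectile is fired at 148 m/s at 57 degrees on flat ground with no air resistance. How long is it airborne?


T = 2*v0*sin(theta)/g = 2*148*sin(57°)/9.81 = 25.31 s

25.31 s


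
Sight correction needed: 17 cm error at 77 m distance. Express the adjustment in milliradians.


1 mrad subtends 1 cm per 10 m of range, so adj = error_cm / (dist_m / 10) = 17 / (77/10) = 2.208 mrad

2.208 mrad


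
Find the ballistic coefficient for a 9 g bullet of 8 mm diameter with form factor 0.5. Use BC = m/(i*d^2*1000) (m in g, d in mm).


BC = m/(i*d^2*1000) = 9/(0.5 * 8^2 * 1000) = 0.0002812

0.0002812


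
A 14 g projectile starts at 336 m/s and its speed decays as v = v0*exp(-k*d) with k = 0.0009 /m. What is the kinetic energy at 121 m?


v = v0*exp(-k*d) = 336*exp(-0.0009*121) = 301.332 m/s
E = 0.5*m*v^2 = 0.5*0.014*301.332^2 = 635.6 J

635.6 J


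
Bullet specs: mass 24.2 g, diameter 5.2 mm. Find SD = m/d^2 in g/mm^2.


SD = m/d^2 = 24.2/5.2^2 = 0.895 g/mm^2

0.895 g/mm^2


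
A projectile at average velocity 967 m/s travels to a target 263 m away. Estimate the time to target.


t = d/v = 263/967 = 0.272 s

0.272 s


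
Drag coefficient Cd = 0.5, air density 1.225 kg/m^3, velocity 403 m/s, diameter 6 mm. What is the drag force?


A = pi*(d/2)^2 = pi*(6/2000)^2 = 2.82743e-05 m^2
Fd = 0.5*Cd*rho*A*v^2 = 0.5*0.5*1.225*2.82743e-05*403^2 = 1.406 N

1.406 N


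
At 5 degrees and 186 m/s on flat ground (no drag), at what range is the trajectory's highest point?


R = v0^2*sin(2*theta)/g = 186^2*sin(2*5°)/9.81 = 612.389 m
apex_dist = R/2 = 612.389/2 = 306.2 m

306.2 m


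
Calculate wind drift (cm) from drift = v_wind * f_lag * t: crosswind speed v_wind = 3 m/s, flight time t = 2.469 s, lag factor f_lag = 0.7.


drift = v_wind * lag * t = 3 * 0.7 * 2.469 = 5.1849 m ≈ 518.5 cm

518.5 cm


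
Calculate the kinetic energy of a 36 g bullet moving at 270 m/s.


E = 0.5*m*v^2 = 0.5*0.036*270^2 = 1312 J

1312 J


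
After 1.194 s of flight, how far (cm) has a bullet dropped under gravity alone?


drop = 0.5*g*t^2 = 0.5*9.81*1.194^2 = 6.99274 m ≈ 699.3 cm

699.3 cm


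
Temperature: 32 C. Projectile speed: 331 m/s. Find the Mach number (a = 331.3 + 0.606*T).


a = 331.3 + 0.606*(32) = 350.692 m/s
M = v/a = 331/350.692 = 0.9438

0.9438


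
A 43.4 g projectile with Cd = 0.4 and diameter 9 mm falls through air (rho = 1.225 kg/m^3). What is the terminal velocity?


A = pi*(d/2)^2 = pi*(9/2000)^2 = 6.36173e-05 m^2
vt = sqrt(2mg/(Cd*rho*A)) = sqrt(2*0.0434*9.81/(0.4 * 1.225 * 6.36173e-05)) = 165.3 m/s

165.3 m/s


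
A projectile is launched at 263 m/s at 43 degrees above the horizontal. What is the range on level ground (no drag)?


R = v0^2 * sin(2*theta) / g = 263^2 * sin(2*43°) / 9.81 = 7034 m

7034 m


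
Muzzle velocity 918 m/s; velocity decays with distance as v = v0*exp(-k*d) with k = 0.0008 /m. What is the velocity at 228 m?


v = v0*exp(-k*d) = 918*exp(-0.0008*228) = 764.9 m/s

764.9 m/s


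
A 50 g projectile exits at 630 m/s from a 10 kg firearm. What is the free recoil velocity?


v_recoil = m_p * v_p / m_gun = 0.05 * 630 / 10 = 3.15 m/s

3.15 m/s


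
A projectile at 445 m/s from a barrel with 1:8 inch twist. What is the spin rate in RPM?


twist_m = 8*0.0254 = 0.2032 m
spin = v/twist = 445/0.2032 = 2189.961 rev/s
RPM = spin*60 = 2189.961*60 ≈ 131398 RPM

131398 RPM


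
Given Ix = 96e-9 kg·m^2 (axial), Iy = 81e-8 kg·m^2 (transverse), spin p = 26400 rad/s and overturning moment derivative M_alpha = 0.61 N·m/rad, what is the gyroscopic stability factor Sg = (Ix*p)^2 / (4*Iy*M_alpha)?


Sg = Ix^2 * p^2 / (4 * Iy * M_alpha) = (96e-9)^2 * 26400^2 / (4 * 81e-8 * 0.61) = 3.25

3.25


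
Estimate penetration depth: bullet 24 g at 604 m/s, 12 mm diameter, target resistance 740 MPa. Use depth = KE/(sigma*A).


A = pi*(d/2)^2 = pi*(12/2)^2 = 113.097 mm^2
E = 0.5*m*v^2 = 0.5*0.024*604^2 = 4377.79 J
depth = E/(sigma*A) = 4377.79 J / (740 MPa * 113.097 mm^2) = 4377.79/(740 * 113.097) m = 0.0523084 m ≈ 52.31 mm

52.31 mm


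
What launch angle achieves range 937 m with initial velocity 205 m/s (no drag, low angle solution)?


sin(2*theta) = R*g/v0^2 = 937*9.81/205^2 = 0.218726, theta = arcsin(0.218726)/2 = 6.317°

6.317 degrees


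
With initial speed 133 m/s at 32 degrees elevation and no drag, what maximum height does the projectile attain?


H = (v0*sin(theta))^2 / (2g) = (133*sin(32°))^2 / (2*9.81) = 253.2 m

253.2 m


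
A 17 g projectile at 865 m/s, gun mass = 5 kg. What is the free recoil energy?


v_r = m_p*v_p/m_gun = 0.017*865/5 = 2.941 m/s, E_r = 0.5*m_gun*v_r^2 = 0.5*5*2.941^2 = 21.62 J

21.62 J


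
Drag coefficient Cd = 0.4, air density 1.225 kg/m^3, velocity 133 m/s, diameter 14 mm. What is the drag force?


A = pi*(d/2)^2 = pi*(14/2000)^2 = 1.53938e-04 m^2
Fd = 0.5*Cd*rho*A*v^2 = 0.5*0.4*1.225*1.53938e-04*133^2 = 0.6671 N

0.6671 N


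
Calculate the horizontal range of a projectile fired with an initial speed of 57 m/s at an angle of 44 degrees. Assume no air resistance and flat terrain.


R = v0^2 * sin(2*theta) / g = 57^2 * sin(2*44°) / 9.81 = 331 m

331 m


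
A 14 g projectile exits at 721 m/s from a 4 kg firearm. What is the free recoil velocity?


v_recoil = m_p * v_p / m_gun = 0.014 * 721 / 4 = 2.523 m/s

2.523 m/s


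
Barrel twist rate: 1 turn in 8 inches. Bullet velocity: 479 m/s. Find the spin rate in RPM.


twist_m = 8*0.0254 = 0.2032 m
spin = v/twist = 479/0.2032 = 2357.283 rev/s
RPM = spin*60 = 2357.283*60 ≈ 141437 RPM

141437 RPM


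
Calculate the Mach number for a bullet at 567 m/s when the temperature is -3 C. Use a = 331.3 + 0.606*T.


a = 331.3 + 0.606*(-3) = 329.482 m/s
M = v/a = 567/329.482 = 1.721

1.721


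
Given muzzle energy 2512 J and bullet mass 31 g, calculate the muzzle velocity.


v = sqrt(2*E/m) = sqrt(2*2512/0.031) = 402.6 m/s

402.6 m/s


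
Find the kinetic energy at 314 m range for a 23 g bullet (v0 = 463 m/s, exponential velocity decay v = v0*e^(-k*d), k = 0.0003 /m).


v = v0*exp(-k*d) = 463*exp(-0.0003*314) = 421.377 m/s
E = 0.5*m*v^2 = 0.5*0.023*421.377^2 = 2042 J

2042 J


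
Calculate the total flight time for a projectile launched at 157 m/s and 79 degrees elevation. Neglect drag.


T = 2*v0*sin(theta)/g = 2*157*sin(79°)/9.81 = 31.42 s

31.42 s


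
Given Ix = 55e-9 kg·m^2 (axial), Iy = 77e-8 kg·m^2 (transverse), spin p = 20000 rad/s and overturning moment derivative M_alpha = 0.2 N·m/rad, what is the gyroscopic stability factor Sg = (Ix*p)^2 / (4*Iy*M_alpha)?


Sg = Ix^2 * p^2 / (4 * Iy * M_alpha) = (55e-9)^2 * 20000^2 / (4 * 77e-8 * 0.2) = 1.964

1.964


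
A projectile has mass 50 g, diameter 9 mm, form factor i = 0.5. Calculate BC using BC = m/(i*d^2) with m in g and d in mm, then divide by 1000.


BC = m/(i*d^2*1000) = 50/(0.5 * 9^2 * 1000) = 0.001235

0.001235


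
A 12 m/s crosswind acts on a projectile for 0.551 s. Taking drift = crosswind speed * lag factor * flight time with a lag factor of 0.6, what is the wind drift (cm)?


drift = v_wind * lag * t = 12 * 0.6 * 0.551 = 3.9672 m ≈ 396.7 cm

396.7 cm


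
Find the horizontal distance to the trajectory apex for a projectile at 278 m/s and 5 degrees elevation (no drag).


R = v0^2*sin(2*theta)/g = 278^2*sin(2*5°)/9.81 = 1368.01 m
apex_dist = R/2 = 1368.01/2 = 684 m

684 m


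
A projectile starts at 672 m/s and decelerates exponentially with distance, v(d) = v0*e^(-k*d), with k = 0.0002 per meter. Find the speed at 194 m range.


v = v0*exp(-k*d) = 672*exp(-0.0002*194) = 646.4 m/s

646.4 m/s


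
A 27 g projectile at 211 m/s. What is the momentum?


p = m*v = 0.027*211 = 5.697 kg·m/s

5.697 kg·m/s


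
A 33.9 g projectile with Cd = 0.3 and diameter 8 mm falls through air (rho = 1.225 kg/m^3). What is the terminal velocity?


A = pi*(d/2)^2 = pi*(8/2000)^2 = 5.02655e-05 m^2
vt = sqrt(2mg/(Cd*rho*A)) = sqrt(2*0.0339*9.81/(0.3 * 1.225 * 5.02655e-05)) = 189.8 m/s

189.8 m/s


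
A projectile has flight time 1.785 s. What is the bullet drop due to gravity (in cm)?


drop = 0.5*g*t^2 = 0.5*9.81*1.785^2 = 15.6284 m ≈ 1563 cm

1563 cm


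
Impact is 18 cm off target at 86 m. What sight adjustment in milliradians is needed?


1 mrad subtends 1 cm per 10 m of range, so adj = error_cm / (dist_m / 10) = 18 / (86/10) = 2.093 mrad

2.093 mrad


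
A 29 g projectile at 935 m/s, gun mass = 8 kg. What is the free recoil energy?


v_r = m_p*v_p/m_gun = 0.029*935/8 = 3.38938 m/s, E_r = 0.5*m_gun*v_r^2 = 0.5*8*3.38938^2 = 45.95 J

45.95 J


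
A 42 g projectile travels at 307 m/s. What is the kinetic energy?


E = 0.5*m*v^2 = 0.5*0.042*307^2 = 1979 J

1979 J


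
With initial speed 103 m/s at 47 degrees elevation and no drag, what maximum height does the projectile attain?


H = (v0*sin(theta))^2 / (2g) = (103*sin(47°))^2 / (2*9.81) = 289.2 m

289.2 m


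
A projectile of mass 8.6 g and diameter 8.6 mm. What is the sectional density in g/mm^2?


SD = m/d^2 = 8.6/8.6^2 = 0.1163 g/mm^2

0.1163 g/mm^2


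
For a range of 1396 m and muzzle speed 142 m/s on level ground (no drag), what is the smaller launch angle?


sin(2*theta) = R*g/v0^2 = 1396*9.81/142^2 = 0.679169, theta = arcsin(0.679169)/2 = 21.39°

21.39 degrees


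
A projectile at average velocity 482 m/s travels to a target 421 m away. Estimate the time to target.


t = d/v = 421/482 = 0.8734 s

0.8734 s


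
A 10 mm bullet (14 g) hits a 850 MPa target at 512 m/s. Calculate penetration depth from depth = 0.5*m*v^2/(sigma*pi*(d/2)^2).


A = pi*(d/2)^2 = pi*(10/2)^2 = 78.5398 mm^2
E = 0.5*m*v^2 = 0.5*0.014*512^2 = 1835.01 J
depth = E/(sigma*A) = 1835.01 J / (850 MPa * 78.5398 mm^2) = 1835.01/(850 * 78.5398) m = 0.0274871 m ≈ 27.49 mm

27.49 mm


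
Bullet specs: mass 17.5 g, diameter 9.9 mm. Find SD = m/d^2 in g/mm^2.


SD = m/d^2 = 17.5/9.9^2 = 0.1786 g/mm^2

0.1786 g/mm^2


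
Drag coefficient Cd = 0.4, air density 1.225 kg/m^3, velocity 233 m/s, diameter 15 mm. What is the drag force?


A = pi*(d/2)^2 = pi*(15/2000)^2 = 1.76715e-04 m^2
Fd = 0.5*Cd*rho*A*v^2 = 0.5*0.4*1.225*1.76715e-04*233^2 = 2.35 N

2.35 N


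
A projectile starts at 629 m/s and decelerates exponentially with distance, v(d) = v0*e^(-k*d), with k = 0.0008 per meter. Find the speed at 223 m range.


v = v0*exp(-k*d) = 629*exp(-0.0008*223) = 526.2 m/s

526.2 m/s


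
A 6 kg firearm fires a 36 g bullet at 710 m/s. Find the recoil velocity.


v_recoil = m_p * v_p / m_gun = 0.036 * 710 / 6 = 4.26 m/s

4.26 m/s


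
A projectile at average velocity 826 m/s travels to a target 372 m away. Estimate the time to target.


t = d/v = 372/826 = 0.4504 s

0.4504 s


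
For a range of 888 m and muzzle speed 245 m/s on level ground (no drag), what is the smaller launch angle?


sin(2*theta) = R*g/v0^2 = 888*9.81/245^2 = 0.145128, theta = arcsin(0.145128)/2 = 4.172°

4.172 degrees


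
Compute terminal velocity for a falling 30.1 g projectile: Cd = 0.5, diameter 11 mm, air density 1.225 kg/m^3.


A = pi*(d/2)^2 = pi*(11/2000)^2 = 9.50332e-05 m^2
vt = sqrt(2mg/(Cd*rho*A)) = sqrt(2*0.0301*9.81/(0.5 * 1.225 * 9.50332e-05)) = 100.7 m/s

100.7 m/s


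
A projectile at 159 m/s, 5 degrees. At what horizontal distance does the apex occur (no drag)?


R = v0^2*sin(2*theta)/g = 159^2*sin(2*5°)/9.81 = 447.503 m
apex_dist = R/2 = 447.503/2 = 223.8 m

223.8 m


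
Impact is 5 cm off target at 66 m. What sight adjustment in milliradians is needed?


1 mrad subtends 1 cm per 10 m of range, so adj = error_cm / (dist_m / 10) = 5 / (66/10) = 0.7576 mrad

0.7576 mrad


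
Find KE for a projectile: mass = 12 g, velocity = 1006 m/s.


E = 0.5*m*v^2 = 0.5*0.012*1006^2 = 6072 J

6072 J


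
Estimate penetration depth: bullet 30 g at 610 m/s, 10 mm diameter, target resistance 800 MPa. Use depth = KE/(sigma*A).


A = pi*(d/2)^2 = pi*(10/2)^2 = 78.5398 mm^2
E = 0.5*m*v^2 = 0.5*0.03*610^2 = 5581.5 J
depth = E/(sigma*A) = 5581.5 J / (800 MPa * 78.5398 mm^2) = 5581.5/(800 * 78.5398) m = 0.0888323 m ≈ 88.83 mm

88.83 mm


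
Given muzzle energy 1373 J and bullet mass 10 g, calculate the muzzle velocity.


v = sqrt(2*E/m) = sqrt(2*1373/0.01) = 524 m/s

524 m/s


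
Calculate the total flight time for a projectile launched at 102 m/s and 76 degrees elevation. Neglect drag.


T = 2*v0*sin(theta)/g = 2*102*sin(76°)/9.81 = 20.18 s

20.18 s


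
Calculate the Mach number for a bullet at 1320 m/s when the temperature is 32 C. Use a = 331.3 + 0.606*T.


a = 331.3 + 0.606*(32) = 350.692 m/s
M = v/a = 1320/350.692 = 3.764

3.764


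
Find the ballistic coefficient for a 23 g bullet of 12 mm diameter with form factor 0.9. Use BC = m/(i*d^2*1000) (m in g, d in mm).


BC = m/(i*d^2*1000) = 23/(0.9 * 12^2 * 1000) = 0.0001775

0.0001775


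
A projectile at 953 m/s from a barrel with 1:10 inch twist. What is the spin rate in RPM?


twist_m = 10*0.0254 = 0.254 m
spin = v/twist = 953/0.254 = 3751.969 rev/s
RPM = spin*60 = 3751.969*60 ≈ 225118 RPM

225118 RPM


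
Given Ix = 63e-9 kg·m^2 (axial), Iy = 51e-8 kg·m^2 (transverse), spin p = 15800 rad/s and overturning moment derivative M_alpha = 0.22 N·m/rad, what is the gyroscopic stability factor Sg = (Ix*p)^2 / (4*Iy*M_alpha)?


Sg = Ix^2 * p^2 / (4 * Iy * M_alpha) = (63e-9)^2 * 15800^2 / (4 * 51e-8 * 0.22) = 2.208

2.208


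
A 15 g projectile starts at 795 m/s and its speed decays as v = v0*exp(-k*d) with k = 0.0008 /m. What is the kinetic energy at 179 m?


v = v0*exp(-k*d) = 795*exp(-0.0008*179) = 688.932 m/s
E = 0.5*m*v^2 = 0.5*0.015*688.932^2 = 3560 J

3560 J


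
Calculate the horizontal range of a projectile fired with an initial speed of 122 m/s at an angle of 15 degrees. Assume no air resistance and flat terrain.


R = v0^2 * sin(2*theta) / g = 122^2 * sin(2*15°) / 9.81 = 758.6 m

758.6 m


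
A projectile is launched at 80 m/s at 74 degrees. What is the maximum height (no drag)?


H = (v0*sin(theta))^2 / (2g) = (80*sin(74°))^2 / (2*9.81) = 301.4 m

301.4 m


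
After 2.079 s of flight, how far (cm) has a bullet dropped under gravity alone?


drop = 0.5*g*t^2 = 0.5*9.81*2.079^2 = 21.2006 m ≈ 2120 cm

2120 cm


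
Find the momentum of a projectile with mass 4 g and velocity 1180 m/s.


p = m*v = 0.004*1180 = 4.72 kg·m/s

4.72 kg·m/s


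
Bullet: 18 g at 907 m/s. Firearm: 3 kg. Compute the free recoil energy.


v_r = m_p*v_p/m_gun = 0.018*907/3 = 5.442 m/s, E_r = 0.5*m_gun*v_r^2 = 0.5*3*5.442^2 = 44.42 J

44.42 J


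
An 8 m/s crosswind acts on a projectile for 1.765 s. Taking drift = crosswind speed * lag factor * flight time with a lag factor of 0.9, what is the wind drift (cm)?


drift = v_wind * lag * t = 8 * 0.9 * 1.765 = 12.708 m ≈ 1271 cm

1271 cm


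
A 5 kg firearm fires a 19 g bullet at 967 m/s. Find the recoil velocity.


v_recoil = m_p * v_p / m_gun = 0.019 * 967 / 5 = 3.675 m/s

3.675 m/s


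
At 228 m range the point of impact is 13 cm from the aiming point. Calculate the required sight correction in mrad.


1 mrad subtends 1 cm per 10 m of range, so adj = error_cm / (dist_m / 10) = 13 / (228/10) = 0.5702 mrad

0.5702 mrad


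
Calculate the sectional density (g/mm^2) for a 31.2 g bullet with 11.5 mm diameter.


SD = m/d^2 = 31.2/11.5^2 = 0.2359 g/mm^2

0.2359 g/mm^2


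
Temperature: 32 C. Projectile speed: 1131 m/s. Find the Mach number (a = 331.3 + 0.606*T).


a = 331.3 + 0.606*(32) = 350.692 m/s
M = v/a = 1131/350.692 = 3.225

3.225


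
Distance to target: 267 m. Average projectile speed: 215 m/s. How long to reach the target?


t = d/v = 267/215 = 1.242 s

1.242 s


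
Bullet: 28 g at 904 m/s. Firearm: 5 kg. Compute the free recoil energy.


v_r = m_p*v_p/m_gun = 0.028*904/5 = 5.0624 m/s, E_r = 0.5*m_gun*v_r^2 = 0.5*5*5.0624^2 = 64.07 J

64.07 J


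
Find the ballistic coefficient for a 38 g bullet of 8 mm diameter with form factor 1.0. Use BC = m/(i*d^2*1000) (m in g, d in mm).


BC = m/(i*d^2*1000) = 38/(1.0 * 8^2 * 1000) = 0.0005937

0.0005937


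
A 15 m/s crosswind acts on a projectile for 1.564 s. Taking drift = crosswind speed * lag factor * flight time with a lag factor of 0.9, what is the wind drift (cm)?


drift = v_wind * lag * t = 15 * 0.9 * 1.564 = 21.114 m ≈ 2111 cm

2111 cm


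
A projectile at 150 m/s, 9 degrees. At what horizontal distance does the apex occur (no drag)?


R = v0^2*sin(2*theta)/g = 150^2*sin(2*9°)/9.81 = 708.755 m
apex_dist = R/2 = 708.755/2 = 354.4 m

354.4 m


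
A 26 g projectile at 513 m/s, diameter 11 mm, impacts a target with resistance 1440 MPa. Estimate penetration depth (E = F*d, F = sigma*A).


A = pi*(d/2)^2 = pi*(11/2)^2 = 95.0332 mm^2
E = 0.5*m*v^2 = 0.5*0.026*513^2 = 3421.2 J
depth = E/(sigma*A) = 3421.2 J / (1440 MPa * 95.0332 mm^2) = 3421.2/(1440 * 95.0332) m = 0.025 m ≈ 25 mm

25 mm


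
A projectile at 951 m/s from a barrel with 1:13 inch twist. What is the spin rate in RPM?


twist_m = 13*0.0254 = 0.3302 m
spin = v/twist = 951/0.3302 = 2880.073 rev/s
RPM = spin*60 = 2880.073*60 ≈ 172804 RPM

172804 RPM


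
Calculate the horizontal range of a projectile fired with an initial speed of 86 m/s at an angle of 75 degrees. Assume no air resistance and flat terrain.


R = v0^2 * sin(2*theta) / g = 86^2 * sin(2*75°) / 9.81 = 377 m

377 m


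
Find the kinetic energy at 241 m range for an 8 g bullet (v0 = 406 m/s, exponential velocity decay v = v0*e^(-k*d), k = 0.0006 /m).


v = v0*exp(-k*d) = 406*exp(-0.0006*241) = 351.34 m/s
E = 0.5*m*v^2 = 0.5*0.008*351.34^2 = 493.8 J

493.8 J


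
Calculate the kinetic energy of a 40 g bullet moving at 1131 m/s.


E = 0.5*m*v^2 = 0.5*0.04*1131^2 = 25583 J

25583 J


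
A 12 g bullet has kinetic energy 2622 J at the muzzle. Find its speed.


v = sqrt(2*E/m) = sqrt(2*2622/0.012) = 661.1 m/s

661.1 m/s


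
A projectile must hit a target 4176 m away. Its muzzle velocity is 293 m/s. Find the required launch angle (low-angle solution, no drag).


sin(2*theta) = R*g/v0^2 = 4176*9.81/293^2 = 0.477193, theta = arcsin(0.477193)/2 = 14.25°

14.25 degrees


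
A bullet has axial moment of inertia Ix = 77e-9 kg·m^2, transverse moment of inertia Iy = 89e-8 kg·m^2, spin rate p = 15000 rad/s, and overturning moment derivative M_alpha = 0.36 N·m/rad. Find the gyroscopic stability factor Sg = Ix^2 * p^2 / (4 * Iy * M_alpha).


Sg = Ix^2 * p^2 / (4 * Iy * M_alpha) = (77e-9)^2 * 15000^2 / (4 * 89e-8 * 0.36) = 1.041

1.041


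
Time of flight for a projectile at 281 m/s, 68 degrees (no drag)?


T = 2*v0*sin(theta)/g = 2*281*sin(68°)/9.81 = 53.12 s

53.12 s


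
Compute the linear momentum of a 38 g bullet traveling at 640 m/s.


p = m*v = 0.038*640 = 24.32 kg·m/s

24.32 kg·m/s


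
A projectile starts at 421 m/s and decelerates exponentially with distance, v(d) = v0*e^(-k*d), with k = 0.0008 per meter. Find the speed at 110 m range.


v = v0*exp(-k*d) = 421*exp(-0.0008*110) = 385.5 m/s

385.5 m/s


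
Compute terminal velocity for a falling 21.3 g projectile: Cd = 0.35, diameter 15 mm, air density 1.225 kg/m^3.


A = pi*(d/2)^2 = pi*(15/2000)^2 = 1.76715e-04 m^2
vt = sqrt(2mg/(Cd*rho*A)) = sqrt(2*0.0213*9.81/(0.35 * 1.225 * 1.76715e-04)) = 74.27 m/s

74.27 m/s


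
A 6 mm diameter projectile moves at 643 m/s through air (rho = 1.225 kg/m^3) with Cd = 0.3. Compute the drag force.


A = pi*(d/2)^2 = pi*(6/2000)^2 = 2.82743e-05 m^2
Fd = 0.5*Cd*rho*A*v^2 = 0.5*0.3*1.225*2.82743e-05*643^2 = 2.148 N

2.148 N


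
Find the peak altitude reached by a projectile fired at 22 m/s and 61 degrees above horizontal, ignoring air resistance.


H = (v0*sin(theta))^2 / (2g) = (22*sin(61°))^2 / (2*9.81) = 18.87 m

18.87 m


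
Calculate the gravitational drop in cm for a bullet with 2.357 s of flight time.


drop = 0.5*g*t^2 = 0.5*9.81*2.357^2 = 27.2495 m ≈ 2725 cm

2725 cm


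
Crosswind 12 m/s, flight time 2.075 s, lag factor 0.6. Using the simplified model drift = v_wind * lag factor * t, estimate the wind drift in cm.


drift = v_wind * lag * t = 12 * 0.6 * 2.075 = 14.94 m ≈ 1494 cm

1494 cm


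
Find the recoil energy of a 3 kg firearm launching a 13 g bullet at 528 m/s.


v_r = m_p*v_p/m_gun = 0.013*528/3 = 2.288 m/s, E_r = 0.5*m_gun*v_r^2 = 0.5*3*2.288^2 = 7.852 J

7.852 J


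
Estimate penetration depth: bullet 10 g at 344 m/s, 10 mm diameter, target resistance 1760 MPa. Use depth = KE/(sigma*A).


A = pi*(d/2)^2 = pi*(10/2)^2 = 78.5398 mm^2
E = 0.5*m*v^2 = 0.5*0.01*344^2 = 591.68 J
depth = E/(sigma*A) = 591.68 J / (1760 MPa * 78.5398 mm^2) = 591.68/(1760 * 78.5398) m = 0.0042804 m ≈ 4.28 mm

4.28 mm


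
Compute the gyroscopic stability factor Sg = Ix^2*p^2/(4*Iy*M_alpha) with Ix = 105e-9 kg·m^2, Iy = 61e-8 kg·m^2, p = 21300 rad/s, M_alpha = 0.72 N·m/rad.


Sg = Ix^2 * p^2 / (4 * Iy * M_alpha) = (105e-9)^2 * 21300^2 / (4 * 61e-8 * 0.72) = 2.847

2.847


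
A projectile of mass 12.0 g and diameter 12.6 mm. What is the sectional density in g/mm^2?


SD = m/d^2 = 12.0/12.6^2 = 0.07559 g/mm^2

0.07559 g/mm^2


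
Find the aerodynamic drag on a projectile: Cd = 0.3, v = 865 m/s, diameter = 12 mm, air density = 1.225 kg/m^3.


A = pi*(d/2)^2 = pi*(12/2000)^2 = 1.13097e-04 m^2
Fd = 0.5*Cd*rho*A*v^2 = 0.5*0.3*1.225*1.13097e-04*865^2 = 15.55 N

15.55 N


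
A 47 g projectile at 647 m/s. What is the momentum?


p = m*v = 0.047*647 = 30.41 kg·m/s

30.41 kg·m/s


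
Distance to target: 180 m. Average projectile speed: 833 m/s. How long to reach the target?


t = d/v = 180/833 = 0.2161 s

0.2161 s


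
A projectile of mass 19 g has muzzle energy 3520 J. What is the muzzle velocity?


v = sqrt(2*E/m) = sqrt(2*3520/0.019) = 608.7 m/s

608.7 m/s


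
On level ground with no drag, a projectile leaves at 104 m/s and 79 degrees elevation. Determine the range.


R = v0^2 * sin(2*theta) / g = 104^2 * sin(2*79°) / 9.81 = 413 m

413 m


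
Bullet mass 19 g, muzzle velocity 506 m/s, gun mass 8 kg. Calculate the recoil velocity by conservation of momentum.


v_recoil = m_p * v_p / m_gun = 0.019 * 506 / 8 = 1.202 m/s

1.202 m/s


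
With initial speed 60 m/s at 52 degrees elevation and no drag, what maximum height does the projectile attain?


H = (v0*sin(theta))^2 / (2g) = (60*sin(52°))^2 / (2*9.81) = 113.9 m

113.9 m


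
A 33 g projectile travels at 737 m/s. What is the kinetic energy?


E = 0.5*m*v^2 = 0.5*0.033*737^2 = 8962 J

8962 J


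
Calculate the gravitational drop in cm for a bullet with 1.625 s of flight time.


drop = 0.5*g*t^2 = 0.5*9.81*1.625^2 = 12.9523 m ≈ 1295 cm

1295 cm


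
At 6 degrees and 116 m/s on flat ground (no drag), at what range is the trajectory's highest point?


R = v0^2*sin(2*theta)/g = 116^2*sin(2*6°)/9.81 = 285.184 m
apex_dist = R/2 = 285.184/2 = 142.6 m

142.6 m


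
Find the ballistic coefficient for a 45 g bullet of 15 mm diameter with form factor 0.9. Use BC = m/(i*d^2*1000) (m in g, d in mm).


BC = m/(i*d^2*1000) = 45/(0.9 * 15^2 * 1000) = 0.0002222

0.0002222


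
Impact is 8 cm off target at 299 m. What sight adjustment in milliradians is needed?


1 mrad subtends 1 cm per 10 m of range, so adj = error_cm / (dist_m / 10) = 8 / (299/10) = 0.2676 mrad

0.2676 mrad


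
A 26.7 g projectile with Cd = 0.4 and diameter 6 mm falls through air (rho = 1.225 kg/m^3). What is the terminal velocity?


A = pi*(d/2)^2 = pi*(6/2000)^2 = 2.82743e-05 m^2
vt = sqrt(2mg/(Cd*rho*A)) = sqrt(2*0.0267*9.81/(0.4 * 1.225 * 2.82743e-05)) = 194.5 m/s

194.5 m/s


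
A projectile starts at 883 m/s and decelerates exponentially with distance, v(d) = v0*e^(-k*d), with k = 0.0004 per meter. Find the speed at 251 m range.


v = v0*exp(-k*d) = 883*exp(-0.0004*251) = 798.7 m/s

798.7 m/s


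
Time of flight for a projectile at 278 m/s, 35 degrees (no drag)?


T = 2*v0*sin(theta)/g = 2*278*sin(35°)/9.81 = 32.51 s

32.51 s


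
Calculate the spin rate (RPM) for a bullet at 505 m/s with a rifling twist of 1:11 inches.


twist_m = 11*0.0254 = 0.2794 m
spin = v/twist = 505/0.2794 = 1807.445 rev/s
RPM = spin*60 = 1807.445*60 ≈ 108447 RPM

108447 RPM


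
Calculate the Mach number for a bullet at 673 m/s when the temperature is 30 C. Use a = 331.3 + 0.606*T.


a = 331.3 + 0.606*(30) = 349.48 m/s
M = v/a = 673/349.48 = 1.926

1.926


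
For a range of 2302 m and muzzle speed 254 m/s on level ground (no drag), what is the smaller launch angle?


sin(2*theta) = R*g/v0^2 = 2302*9.81/254^2 = 0.350031, theta = arcsin(0.350031)/2 = 10.24°

10.24 degrees


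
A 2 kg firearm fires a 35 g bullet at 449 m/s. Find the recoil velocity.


v_recoil = m_p * v_p / m_gun = 0.035 * 449 / 2 = 7.858 m/s

7.858 m/s


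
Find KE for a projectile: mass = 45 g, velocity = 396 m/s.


E = 0.5*m*v^2 = 0.5*0.045*396^2 = 3528 J

3528 J


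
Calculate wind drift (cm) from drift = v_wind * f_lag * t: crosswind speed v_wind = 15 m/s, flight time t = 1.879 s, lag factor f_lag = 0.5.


drift = v_wind * lag * t = 15 * 0.5 * 1.879 = 14.0925 m ≈ 1409 cm

1409 cm


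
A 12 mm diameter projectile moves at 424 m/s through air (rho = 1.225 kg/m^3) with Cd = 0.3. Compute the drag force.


A = pi*(d/2)^2 = pi*(12/2000)^2 = 1.13097e-04 m^2
Fd = 0.5*Cd*rho*A*v^2 = 0.5*0.3*1.225*1.13097e-04*424^2 = 3.736 N

3.736 N


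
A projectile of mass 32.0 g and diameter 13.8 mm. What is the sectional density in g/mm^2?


SD = m/d^2 = 32.0/13.8^2 = 0.168 g/mm^2

0.168 g/mm^2


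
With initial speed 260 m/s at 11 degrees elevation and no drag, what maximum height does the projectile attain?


H = (v0*sin(theta))^2 / (2g) = (260*sin(11°))^2 / (2*9.81) = 125.4 m

125.4 m


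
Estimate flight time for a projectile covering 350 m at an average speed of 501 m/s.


t = d/v = 350/501 = 0.6986 s

0.6986 s


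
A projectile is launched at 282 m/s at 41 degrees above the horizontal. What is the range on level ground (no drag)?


R = v0^2 * sin(2*theta) / g = 282^2 * sin(2*41°) / 9.81 = 8028 m

8028 m


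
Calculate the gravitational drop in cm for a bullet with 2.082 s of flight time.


drop = 0.5*g*t^2 = 0.5*9.81*2.082^2 = 21.2618 m ≈ 2126 cm

2126 cm


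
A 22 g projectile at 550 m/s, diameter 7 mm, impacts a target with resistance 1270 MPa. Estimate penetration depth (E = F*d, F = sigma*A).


A = pi*(d/2)^2 = pi*(7/2)^2 = 38.4845 mm^2
E = 0.5*m*v^2 = 0.5*0.022*550^2 = 3327.5 J
depth = E/(sigma*A) = 3327.5 J / (1270 MPa * 38.4845 mm^2) = 3327.5/(1270 * 38.4845) m = 0.0680814 m ≈ 68.08 mm

68.08 mm


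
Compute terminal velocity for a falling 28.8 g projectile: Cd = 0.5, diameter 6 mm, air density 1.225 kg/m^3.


A = pi*(d/2)^2 = pi*(6/2000)^2 = 2.82743e-05 m^2
vt = sqrt(2mg/(Cd*rho*A)) = sqrt(2*0.0288*9.81/(0.5 * 1.225 * 2.82743e-05)) = 180.6 m/s

180.6 m/s


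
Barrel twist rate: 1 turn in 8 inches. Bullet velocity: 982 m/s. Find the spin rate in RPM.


twist_m = 8*0.0254 = 0.2032 m
spin = v/twist = 982/0.2032 = 4832.677 rev/s
RPM = spin*60 = 4832.677*60 ≈ 289961 RPM

289961 RPM
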